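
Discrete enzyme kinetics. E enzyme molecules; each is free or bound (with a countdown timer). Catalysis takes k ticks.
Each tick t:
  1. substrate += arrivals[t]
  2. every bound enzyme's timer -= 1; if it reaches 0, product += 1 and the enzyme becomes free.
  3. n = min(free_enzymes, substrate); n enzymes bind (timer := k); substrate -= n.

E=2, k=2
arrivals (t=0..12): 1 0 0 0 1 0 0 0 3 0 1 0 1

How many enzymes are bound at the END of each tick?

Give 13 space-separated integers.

t=0: arr=1 -> substrate=0 bound=1 product=0
t=1: arr=0 -> substrate=0 bound=1 product=0
t=2: arr=0 -> substrate=0 bound=0 product=1
t=3: arr=0 -> substrate=0 bound=0 product=1
t=4: arr=1 -> substrate=0 bound=1 product=1
t=5: arr=0 -> substrate=0 bound=1 product=1
t=6: arr=0 -> substrate=0 bound=0 product=2
t=7: arr=0 -> substrate=0 bound=0 product=2
t=8: arr=3 -> substrate=1 bound=2 product=2
t=9: arr=0 -> substrate=1 bound=2 product=2
t=10: arr=1 -> substrate=0 bound=2 product=4
t=11: arr=0 -> substrate=0 bound=2 product=4
t=12: arr=1 -> substrate=0 bound=1 product=6

Answer: 1 1 0 0 1 1 0 0 2 2 2 2 1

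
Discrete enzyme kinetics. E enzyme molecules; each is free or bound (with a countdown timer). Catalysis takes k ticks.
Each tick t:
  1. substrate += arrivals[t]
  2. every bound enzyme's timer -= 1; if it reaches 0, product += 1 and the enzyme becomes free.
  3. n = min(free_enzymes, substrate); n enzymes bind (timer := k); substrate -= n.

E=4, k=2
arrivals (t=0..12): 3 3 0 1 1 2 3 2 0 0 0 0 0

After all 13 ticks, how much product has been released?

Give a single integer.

Answer: 15

Derivation:
t=0: arr=3 -> substrate=0 bound=3 product=0
t=1: arr=3 -> substrate=2 bound=4 product=0
t=2: arr=0 -> substrate=0 bound=3 product=3
t=3: arr=1 -> substrate=0 bound=3 product=4
t=4: arr=1 -> substrate=0 bound=2 product=6
t=5: arr=2 -> substrate=0 bound=3 product=7
t=6: arr=3 -> substrate=1 bound=4 product=8
t=7: arr=2 -> substrate=1 bound=4 product=10
t=8: arr=0 -> substrate=0 bound=3 product=12
t=9: arr=0 -> substrate=0 bound=1 product=14
t=10: arr=0 -> substrate=0 bound=0 product=15
t=11: arr=0 -> substrate=0 bound=0 product=15
t=12: arr=0 -> substrate=0 bound=0 product=15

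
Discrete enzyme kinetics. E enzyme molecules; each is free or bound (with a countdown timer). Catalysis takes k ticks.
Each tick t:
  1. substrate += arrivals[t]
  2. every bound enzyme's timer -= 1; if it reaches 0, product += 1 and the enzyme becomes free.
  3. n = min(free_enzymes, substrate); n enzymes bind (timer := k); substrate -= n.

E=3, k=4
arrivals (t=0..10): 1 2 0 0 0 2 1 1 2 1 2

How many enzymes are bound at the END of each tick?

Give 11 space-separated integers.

t=0: arr=1 -> substrate=0 bound=1 product=0
t=1: arr=2 -> substrate=0 bound=3 product=0
t=2: arr=0 -> substrate=0 bound=3 product=0
t=3: arr=0 -> substrate=0 bound=3 product=0
t=4: arr=0 -> substrate=0 bound=2 product=1
t=5: arr=2 -> substrate=0 bound=2 product=3
t=6: arr=1 -> substrate=0 bound=3 product=3
t=7: arr=1 -> substrate=1 bound=3 product=3
t=8: arr=2 -> substrate=3 bound=3 product=3
t=9: arr=1 -> substrate=2 bound=3 product=5
t=10: arr=2 -> substrate=3 bound=3 product=6

Answer: 1 3 3 3 2 2 3 3 3 3 3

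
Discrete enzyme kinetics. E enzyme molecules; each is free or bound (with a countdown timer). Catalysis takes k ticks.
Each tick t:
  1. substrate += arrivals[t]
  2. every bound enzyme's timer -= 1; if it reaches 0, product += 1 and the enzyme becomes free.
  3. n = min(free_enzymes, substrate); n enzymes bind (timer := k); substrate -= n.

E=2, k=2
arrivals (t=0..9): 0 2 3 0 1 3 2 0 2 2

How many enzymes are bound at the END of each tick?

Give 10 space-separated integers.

Answer: 0 2 2 2 2 2 2 2 2 2

Derivation:
t=0: arr=0 -> substrate=0 bound=0 product=0
t=1: arr=2 -> substrate=0 bound=2 product=0
t=2: arr=3 -> substrate=3 bound=2 product=0
t=3: arr=0 -> substrate=1 bound=2 product=2
t=4: arr=1 -> substrate=2 bound=2 product=2
t=5: arr=3 -> substrate=3 bound=2 product=4
t=6: arr=2 -> substrate=5 bound=2 product=4
t=7: arr=0 -> substrate=3 bound=2 product=6
t=8: arr=2 -> substrate=5 bound=2 product=6
t=9: arr=2 -> substrate=5 bound=2 product=8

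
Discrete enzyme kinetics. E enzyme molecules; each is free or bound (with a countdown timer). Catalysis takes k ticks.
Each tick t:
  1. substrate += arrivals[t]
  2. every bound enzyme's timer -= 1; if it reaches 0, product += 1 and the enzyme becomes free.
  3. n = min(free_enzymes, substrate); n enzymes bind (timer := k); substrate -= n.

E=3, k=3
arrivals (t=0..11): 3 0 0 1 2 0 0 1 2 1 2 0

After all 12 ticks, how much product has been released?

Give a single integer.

Answer: 9

Derivation:
t=0: arr=3 -> substrate=0 bound=3 product=0
t=1: arr=0 -> substrate=0 bound=3 product=0
t=2: arr=0 -> substrate=0 bound=3 product=0
t=3: arr=1 -> substrate=0 bound=1 product=3
t=4: arr=2 -> substrate=0 bound=3 product=3
t=5: arr=0 -> substrate=0 bound=3 product=3
t=6: arr=0 -> substrate=0 bound=2 product=4
t=7: arr=1 -> substrate=0 bound=1 product=6
t=8: arr=2 -> substrate=0 bound=3 product=6
t=9: arr=1 -> substrate=1 bound=3 product=6
t=10: arr=2 -> substrate=2 bound=3 product=7
t=11: arr=0 -> substrate=0 bound=3 product=9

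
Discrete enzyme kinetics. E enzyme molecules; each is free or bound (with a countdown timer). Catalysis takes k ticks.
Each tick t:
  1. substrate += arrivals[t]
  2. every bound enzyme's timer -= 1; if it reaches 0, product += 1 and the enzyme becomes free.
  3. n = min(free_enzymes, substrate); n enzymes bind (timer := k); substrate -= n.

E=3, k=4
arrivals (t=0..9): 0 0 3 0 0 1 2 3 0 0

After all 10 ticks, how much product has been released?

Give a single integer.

Answer: 3

Derivation:
t=0: arr=0 -> substrate=0 bound=0 product=0
t=1: arr=0 -> substrate=0 bound=0 product=0
t=2: arr=3 -> substrate=0 bound=3 product=0
t=3: arr=0 -> substrate=0 bound=3 product=0
t=4: arr=0 -> substrate=0 bound=3 product=0
t=5: arr=1 -> substrate=1 bound=3 product=0
t=6: arr=2 -> substrate=0 bound=3 product=3
t=7: arr=3 -> substrate=3 bound=3 product=3
t=8: arr=0 -> substrate=3 bound=3 product=3
t=9: arr=0 -> substrate=3 bound=3 product=3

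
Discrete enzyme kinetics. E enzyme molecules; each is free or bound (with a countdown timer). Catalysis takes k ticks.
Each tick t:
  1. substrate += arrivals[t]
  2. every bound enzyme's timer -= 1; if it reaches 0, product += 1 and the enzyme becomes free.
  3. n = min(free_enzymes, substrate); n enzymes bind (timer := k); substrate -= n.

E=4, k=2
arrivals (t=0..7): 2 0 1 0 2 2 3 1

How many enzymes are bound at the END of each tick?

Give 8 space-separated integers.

t=0: arr=2 -> substrate=0 bound=2 product=0
t=1: arr=0 -> substrate=0 bound=2 product=0
t=2: arr=1 -> substrate=0 bound=1 product=2
t=3: arr=0 -> substrate=0 bound=1 product=2
t=4: arr=2 -> substrate=0 bound=2 product=3
t=5: arr=2 -> substrate=0 bound=4 product=3
t=6: arr=3 -> substrate=1 bound=4 product=5
t=7: arr=1 -> substrate=0 bound=4 product=7

Answer: 2 2 1 1 2 4 4 4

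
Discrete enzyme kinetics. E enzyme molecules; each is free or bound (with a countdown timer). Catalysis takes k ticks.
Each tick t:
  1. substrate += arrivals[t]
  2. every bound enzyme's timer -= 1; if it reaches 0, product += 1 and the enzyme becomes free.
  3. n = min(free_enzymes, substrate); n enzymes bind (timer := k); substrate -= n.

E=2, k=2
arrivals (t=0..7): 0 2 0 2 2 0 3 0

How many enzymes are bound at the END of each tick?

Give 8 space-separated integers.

t=0: arr=0 -> substrate=0 bound=0 product=0
t=1: arr=2 -> substrate=0 bound=2 product=0
t=2: arr=0 -> substrate=0 bound=2 product=0
t=3: arr=2 -> substrate=0 bound=2 product=2
t=4: arr=2 -> substrate=2 bound=2 product=2
t=5: arr=0 -> substrate=0 bound=2 product=4
t=6: arr=3 -> substrate=3 bound=2 product=4
t=7: arr=0 -> substrate=1 bound=2 product=6

Answer: 0 2 2 2 2 2 2 2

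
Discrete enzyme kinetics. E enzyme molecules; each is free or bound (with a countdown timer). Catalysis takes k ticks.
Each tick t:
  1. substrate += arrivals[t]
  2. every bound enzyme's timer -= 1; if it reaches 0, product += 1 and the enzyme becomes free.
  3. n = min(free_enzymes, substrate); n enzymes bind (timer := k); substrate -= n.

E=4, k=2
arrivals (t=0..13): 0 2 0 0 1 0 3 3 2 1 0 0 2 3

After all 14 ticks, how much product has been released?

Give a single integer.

t=0: arr=0 -> substrate=0 bound=0 product=0
t=1: arr=2 -> substrate=0 bound=2 product=0
t=2: arr=0 -> substrate=0 bound=2 product=0
t=3: arr=0 -> substrate=0 bound=0 product=2
t=4: arr=1 -> substrate=0 bound=1 product=2
t=5: arr=0 -> substrate=0 bound=1 product=2
t=6: arr=3 -> substrate=0 bound=3 product=3
t=7: arr=3 -> substrate=2 bound=4 product=3
t=8: arr=2 -> substrate=1 bound=4 product=6
t=9: arr=1 -> substrate=1 bound=4 product=7
t=10: arr=0 -> substrate=0 bound=2 product=10
t=11: arr=0 -> substrate=0 bound=1 product=11
t=12: arr=2 -> substrate=0 bound=2 product=12
t=13: arr=3 -> substrate=1 bound=4 product=12

Answer: 12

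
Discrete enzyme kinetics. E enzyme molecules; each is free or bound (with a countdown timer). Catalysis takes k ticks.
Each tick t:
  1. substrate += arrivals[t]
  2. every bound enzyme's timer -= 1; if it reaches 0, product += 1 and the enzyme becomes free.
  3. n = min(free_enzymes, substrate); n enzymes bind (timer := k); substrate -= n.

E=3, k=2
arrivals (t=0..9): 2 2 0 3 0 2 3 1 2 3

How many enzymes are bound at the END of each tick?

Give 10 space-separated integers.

t=0: arr=2 -> substrate=0 bound=2 product=0
t=1: arr=2 -> substrate=1 bound=3 product=0
t=2: arr=0 -> substrate=0 bound=2 product=2
t=3: arr=3 -> substrate=1 bound=3 product=3
t=4: arr=0 -> substrate=0 bound=3 product=4
t=5: arr=2 -> substrate=0 bound=3 product=6
t=6: arr=3 -> substrate=2 bound=3 product=7
t=7: arr=1 -> substrate=1 bound=3 product=9
t=8: arr=2 -> substrate=2 bound=3 product=10
t=9: arr=3 -> substrate=3 bound=3 product=12

Answer: 2 3 2 3 3 3 3 3 3 3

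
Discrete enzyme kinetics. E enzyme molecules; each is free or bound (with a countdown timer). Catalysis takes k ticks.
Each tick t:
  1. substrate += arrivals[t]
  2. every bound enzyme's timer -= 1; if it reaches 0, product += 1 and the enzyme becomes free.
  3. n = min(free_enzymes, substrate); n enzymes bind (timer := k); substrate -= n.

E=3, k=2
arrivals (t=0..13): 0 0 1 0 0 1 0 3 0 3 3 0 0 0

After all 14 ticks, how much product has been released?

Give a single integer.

Answer: 11

Derivation:
t=0: arr=0 -> substrate=0 bound=0 product=0
t=1: arr=0 -> substrate=0 bound=0 product=0
t=2: arr=1 -> substrate=0 bound=1 product=0
t=3: arr=0 -> substrate=0 bound=1 product=0
t=4: arr=0 -> substrate=0 bound=0 product=1
t=5: arr=1 -> substrate=0 bound=1 product=1
t=6: arr=0 -> substrate=0 bound=1 product=1
t=7: arr=3 -> substrate=0 bound=3 product=2
t=8: arr=0 -> substrate=0 bound=3 product=2
t=9: arr=3 -> substrate=0 bound=3 product=5
t=10: arr=3 -> substrate=3 bound=3 product=5
t=11: arr=0 -> substrate=0 bound=3 product=8
t=12: arr=0 -> substrate=0 bound=3 product=8
t=13: arr=0 -> substrate=0 bound=0 product=11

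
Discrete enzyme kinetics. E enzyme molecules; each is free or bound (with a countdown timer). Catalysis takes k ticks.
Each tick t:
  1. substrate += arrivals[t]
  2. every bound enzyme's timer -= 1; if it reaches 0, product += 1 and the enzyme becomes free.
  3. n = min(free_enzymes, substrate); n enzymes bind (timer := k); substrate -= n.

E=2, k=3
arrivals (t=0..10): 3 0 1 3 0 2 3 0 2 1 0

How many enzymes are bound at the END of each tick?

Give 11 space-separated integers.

t=0: arr=3 -> substrate=1 bound=2 product=0
t=1: arr=0 -> substrate=1 bound=2 product=0
t=2: arr=1 -> substrate=2 bound=2 product=0
t=3: arr=3 -> substrate=3 bound=2 product=2
t=4: arr=0 -> substrate=3 bound=2 product=2
t=5: arr=2 -> substrate=5 bound=2 product=2
t=6: arr=3 -> substrate=6 bound=2 product=4
t=7: arr=0 -> substrate=6 bound=2 product=4
t=8: arr=2 -> substrate=8 bound=2 product=4
t=9: arr=1 -> substrate=7 bound=2 product=6
t=10: arr=0 -> substrate=7 bound=2 product=6

Answer: 2 2 2 2 2 2 2 2 2 2 2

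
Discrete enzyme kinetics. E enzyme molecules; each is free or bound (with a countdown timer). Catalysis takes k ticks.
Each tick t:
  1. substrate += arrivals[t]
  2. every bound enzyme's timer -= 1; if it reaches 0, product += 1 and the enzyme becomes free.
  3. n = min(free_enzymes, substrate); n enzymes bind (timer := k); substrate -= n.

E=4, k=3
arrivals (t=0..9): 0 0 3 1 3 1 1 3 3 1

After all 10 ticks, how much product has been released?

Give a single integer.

Answer: 8

Derivation:
t=0: arr=0 -> substrate=0 bound=0 product=0
t=1: arr=0 -> substrate=0 bound=0 product=0
t=2: arr=3 -> substrate=0 bound=3 product=0
t=3: arr=1 -> substrate=0 bound=4 product=0
t=4: arr=3 -> substrate=3 bound=4 product=0
t=5: arr=1 -> substrate=1 bound=4 product=3
t=6: arr=1 -> substrate=1 bound=4 product=4
t=7: arr=3 -> substrate=4 bound=4 product=4
t=8: arr=3 -> substrate=4 bound=4 product=7
t=9: arr=1 -> substrate=4 bound=4 product=8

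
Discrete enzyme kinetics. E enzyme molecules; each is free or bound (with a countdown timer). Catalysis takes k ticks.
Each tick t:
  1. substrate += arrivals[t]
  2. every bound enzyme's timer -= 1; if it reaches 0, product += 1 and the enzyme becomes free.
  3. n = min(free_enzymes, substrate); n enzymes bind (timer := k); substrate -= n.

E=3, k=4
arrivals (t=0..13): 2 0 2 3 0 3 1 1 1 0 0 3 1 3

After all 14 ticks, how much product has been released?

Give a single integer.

t=0: arr=2 -> substrate=0 bound=2 product=0
t=1: arr=0 -> substrate=0 bound=2 product=0
t=2: arr=2 -> substrate=1 bound=3 product=0
t=3: arr=3 -> substrate=4 bound=3 product=0
t=4: arr=0 -> substrate=2 bound=3 product=2
t=5: arr=3 -> substrate=5 bound=3 product=2
t=6: arr=1 -> substrate=5 bound=3 product=3
t=7: arr=1 -> substrate=6 bound=3 product=3
t=8: arr=1 -> substrate=5 bound=3 product=5
t=9: arr=0 -> substrate=5 bound=3 product=5
t=10: arr=0 -> substrate=4 bound=3 product=6
t=11: arr=3 -> substrate=7 bound=3 product=6
t=12: arr=1 -> substrate=6 bound=3 product=8
t=13: arr=3 -> substrate=9 bound=3 product=8

Answer: 8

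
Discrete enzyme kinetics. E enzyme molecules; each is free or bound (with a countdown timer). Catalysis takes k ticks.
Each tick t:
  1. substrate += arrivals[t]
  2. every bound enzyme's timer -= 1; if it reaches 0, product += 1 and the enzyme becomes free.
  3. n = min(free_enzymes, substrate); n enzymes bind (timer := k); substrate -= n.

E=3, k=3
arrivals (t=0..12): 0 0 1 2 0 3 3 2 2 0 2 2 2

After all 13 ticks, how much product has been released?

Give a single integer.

t=0: arr=0 -> substrate=0 bound=0 product=0
t=1: arr=0 -> substrate=0 bound=0 product=0
t=2: arr=1 -> substrate=0 bound=1 product=0
t=3: arr=2 -> substrate=0 bound=3 product=0
t=4: arr=0 -> substrate=0 bound=3 product=0
t=5: arr=3 -> substrate=2 bound=3 product=1
t=6: arr=3 -> substrate=3 bound=3 product=3
t=7: arr=2 -> substrate=5 bound=3 product=3
t=8: arr=2 -> substrate=6 bound=3 product=4
t=9: arr=0 -> substrate=4 bound=3 product=6
t=10: arr=2 -> substrate=6 bound=3 product=6
t=11: arr=2 -> substrate=7 bound=3 product=7
t=12: arr=2 -> substrate=7 bound=3 product=9

Answer: 9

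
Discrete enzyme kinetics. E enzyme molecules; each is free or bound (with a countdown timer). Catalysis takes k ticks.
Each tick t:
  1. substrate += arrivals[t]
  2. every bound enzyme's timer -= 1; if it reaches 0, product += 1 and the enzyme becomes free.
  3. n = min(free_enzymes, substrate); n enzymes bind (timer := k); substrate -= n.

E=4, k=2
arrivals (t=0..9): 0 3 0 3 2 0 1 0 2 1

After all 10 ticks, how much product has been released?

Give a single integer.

t=0: arr=0 -> substrate=0 bound=0 product=0
t=1: arr=3 -> substrate=0 bound=3 product=0
t=2: arr=0 -> substrate=0 bound=3 product=0
t=3: arr=3 -> substrate=0 bound=3 product=3
t=4: arr=2 -> substrate=1 bound=4 product=3
t=5: arr=0 -> substrate=0 bound=2 product=6
t=6: arr=1 -> substrate=0 bound=2 product=7
t=7: arr=0 -> substrate=0 bound=1 product=8
t=8: arr=2 -> substrate=0 bound=2 product=9
t=9: arr=1 -> substrate=0 bound=3 product=9

Answer: 9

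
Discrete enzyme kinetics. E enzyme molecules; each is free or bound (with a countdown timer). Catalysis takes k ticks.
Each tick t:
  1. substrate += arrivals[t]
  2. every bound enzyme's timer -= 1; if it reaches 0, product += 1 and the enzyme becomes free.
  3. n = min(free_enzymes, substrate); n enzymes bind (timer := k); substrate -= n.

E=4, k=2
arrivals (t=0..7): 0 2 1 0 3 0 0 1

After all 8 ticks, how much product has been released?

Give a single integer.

t=0: arr=0 -> substrate=0 bound=0 product=0
t=1: arr=2 -> substrate=0 bound=2 product=0
t=2: arr=1 -> substrate=0 bound=3 product=0
t=3: arr=0 -> substrate=0 bound=1 product=2
t=4: arr=3 -> substrate=0 bound=3 product=3
t=5: arr=0 -> substrate=0 bound=3 product=3
t=6: arr=0 -> substrate=0 bound=0 product=6
t=7: arr=1 -> substrate=0 bound=1 product=6

Answer: 6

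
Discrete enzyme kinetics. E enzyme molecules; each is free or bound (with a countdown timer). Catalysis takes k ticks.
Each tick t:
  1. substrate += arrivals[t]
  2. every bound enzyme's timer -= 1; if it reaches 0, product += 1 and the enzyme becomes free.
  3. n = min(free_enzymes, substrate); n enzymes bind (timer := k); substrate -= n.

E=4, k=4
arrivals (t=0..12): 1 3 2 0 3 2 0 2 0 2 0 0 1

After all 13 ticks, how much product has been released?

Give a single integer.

Answer: 9

Derivation:
t=0: arr=1 -> substrate=0 bound=1 product=0
t=1: arr=3 -> substrate=0 bound=4 product=0
t=2: arr=2 -> substrate=2 bound=4 product=0
t=3: arr=0 -> substrate=2 bound=4 product=0
t=4: arr=3 -> substrate=4 bound=4 product=1
t=5: arr=2 -> substrate=3 bound=4 product=4
t=6: arr=0 -> substrate=3 bound=4 product=4
t=7: arr=2 -> substrate=5 bound=4 product=4
t=8: arr=0 -> substrate=4 bound=4 product=5
t=9: arr=2 -> substrate=3 bound=4 product=8
t=10: arr=0 -> substrate=3 bound=4 product=8
t=11: arr=0 -> substrate=3 bound=4 product=8
t=12: arr=1 -> substrate=3 bound=4 product=9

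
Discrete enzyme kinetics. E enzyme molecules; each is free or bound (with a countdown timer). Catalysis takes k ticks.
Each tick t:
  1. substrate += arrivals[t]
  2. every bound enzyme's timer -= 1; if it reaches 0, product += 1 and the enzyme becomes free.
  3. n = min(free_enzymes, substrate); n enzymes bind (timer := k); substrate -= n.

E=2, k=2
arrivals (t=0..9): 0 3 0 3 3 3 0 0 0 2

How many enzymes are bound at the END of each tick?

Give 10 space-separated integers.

t=0: arr=0 -> substrate=0 bound=0 product=0
t=1: arr=3 -> substrate=1 bound=2 product=0
t=2: arr=0 -> substrate=1 bound=2 product=0
t=3: arr=3 -> substrate=2 bound=2 product=2
t=4: arr=3 -> substrate=5 bound=2 product=2
t=5: arr=3 -> substrate=6 bound=2 product=4
t=6: arr=0 -> substrate=6 bound=2 product=4
t=7: arr=0 -> substrate=4 bound=2 product=6
t=8: arr=0 -> substrate=4 bound=2 product=6
t=9: arr=2 -> substrate=4 bound=2 product=8

Answer: 0 2 2 2 2 2 2 2 2 2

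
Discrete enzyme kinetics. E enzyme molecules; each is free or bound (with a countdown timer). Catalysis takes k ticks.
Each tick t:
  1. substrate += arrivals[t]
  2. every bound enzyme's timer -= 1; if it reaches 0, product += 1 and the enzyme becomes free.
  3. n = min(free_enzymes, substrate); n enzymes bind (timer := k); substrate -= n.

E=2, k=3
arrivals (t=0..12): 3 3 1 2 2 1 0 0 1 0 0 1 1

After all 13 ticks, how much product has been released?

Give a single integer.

t=0: arr=3 -> substrate=1 bound=2 product=0
t=1: arr=3 -> substrate=4 bound=2 product=0
t=2: arr=1 -> substrate=5 bound=2 product=0
t=3: arr=2 -> substrate=5 bound=2 product=2
t=4: arr=2 -> substrate=7 bound=2 product=2
t=5: arr=1 -> substrate=8 bound=2 product=2
t=6: arr=0 -> substrate=6 bound=2 product=4
t=7: arr=0 -> substrate=6 bound=2 product=4
t=8: arr=1 -> substrate=7 bound=2 product=4
t=9: arr=0 -> substrate=5 bound=2 product=6
t=10: arr=0 -> substrate=5 bound=2 product=6
t=11: arr=1 -> substrate=6 bound=2 product=6
t=12: arr=1 -> substrate=5 bound=2 product=8

Answer: 8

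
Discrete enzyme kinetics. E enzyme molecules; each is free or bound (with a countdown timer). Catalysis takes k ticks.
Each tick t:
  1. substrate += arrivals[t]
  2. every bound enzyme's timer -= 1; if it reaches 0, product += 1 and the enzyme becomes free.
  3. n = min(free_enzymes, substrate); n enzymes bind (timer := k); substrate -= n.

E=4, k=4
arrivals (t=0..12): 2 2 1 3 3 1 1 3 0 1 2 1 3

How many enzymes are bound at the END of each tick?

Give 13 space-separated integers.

t=0: arr=2 -> substrate=0 bound=2 product=0
t=1: arr=2 -> substrate=0 bound=4 product=0
t=2: arr=1 -> substrate=1 bound=4 product=0
t=3: arr=3 -> substrate=4 bound=4 product=0
t=4: arr=3 -> substrate=5 bound=4 product=2
t=5: arr=1 -> substrate=4 bound=4 product=4
t=6: arr=1 -> substrate=5 bound=4 product=4
t=7: arr=3 -> substrate=8 bound=4 product=4
t=8: arr=0 -> substrate=6 bound=4 product=6
t=9: arr=1 -> substrate=5 bound=4 product=8
t=10: arr=2 -> substrate=7 bound=4 product=8
t=11: arr=1 -> substrate=8 bound=4 product=8
t=12: arr=3 -> substrate=9 bound=4 product=10

Answer: 2 4 4 4 4 4 4 4 4 4 4 4 4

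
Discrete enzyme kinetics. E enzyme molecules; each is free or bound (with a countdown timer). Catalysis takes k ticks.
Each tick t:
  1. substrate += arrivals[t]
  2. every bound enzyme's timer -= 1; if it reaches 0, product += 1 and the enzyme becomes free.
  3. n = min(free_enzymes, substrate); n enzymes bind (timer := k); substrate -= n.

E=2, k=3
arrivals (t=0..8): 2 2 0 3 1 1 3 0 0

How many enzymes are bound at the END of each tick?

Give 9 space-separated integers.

Answer: 2 2 2 2 2 2 2 2 2

Derivation:
t=0: arr=2 -> substrate=0 bound=2 product=0
t=1: arr=2 -> substrate=2 bound=2 product=0
t=2: arr=0 -> substrate=2 bound=2 product=0
t=3: arr=3 -> substrate=3 bound=2 product=2
t=4: arr=1 -> substrate=4 bound=2 product=2
t=5: arr=1 -> substrate=5 bound=2 product=2
t=6: arr=3 -> substrate=6 bound=2 product=4
t=7: arr=0 -> substrate=6 bound=2 product=4
t=8: arr=0 -> substrate=6 bound=2 product=4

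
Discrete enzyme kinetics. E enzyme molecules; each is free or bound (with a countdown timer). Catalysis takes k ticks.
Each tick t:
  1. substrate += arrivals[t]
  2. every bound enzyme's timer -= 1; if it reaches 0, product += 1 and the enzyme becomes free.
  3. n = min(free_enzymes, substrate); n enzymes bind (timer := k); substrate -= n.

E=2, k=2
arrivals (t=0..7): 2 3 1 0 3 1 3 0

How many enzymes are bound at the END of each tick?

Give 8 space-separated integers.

t=0: arr=2 -> substrate=0 bound=2 product=0
t=1: arr=3 -> substrate=3 bound=2 product=0
t=2: arr=1 -> substrate=2 bound=2 product=2
t=3: arr=0 -> substrate=2 bound=2 product=2
t=4: arr=3 -> substrate=3 bound=2 product=4
t=5: arr=1 -> substrate=4 bound=2 product=4
t=6: arr=3 -> substrate=5 bound=2 product=6
t=7: arr=0 -> substrate=5 bound=2 product=6

Answer: 2 2 2 2 2 2 2 2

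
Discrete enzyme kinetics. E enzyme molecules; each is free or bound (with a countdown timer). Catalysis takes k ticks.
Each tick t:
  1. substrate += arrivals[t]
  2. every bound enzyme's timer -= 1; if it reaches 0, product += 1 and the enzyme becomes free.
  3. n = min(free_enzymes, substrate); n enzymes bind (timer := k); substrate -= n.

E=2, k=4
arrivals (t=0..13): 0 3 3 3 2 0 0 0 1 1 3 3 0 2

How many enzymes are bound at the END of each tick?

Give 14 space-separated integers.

t=0: arr=0 -> substrate=0 bound=0 product=0
t=1: arr=3 -> substrate=1 bound=2 product=0
t=2: arr=3 -> substrate=4 bound=2 product=0
t=3: arr=3 -> substrate=7 bound=2 product=0
t=4: arr=2 -> substrate=9 bound=2 product=0
t=5: arr=0 -> substrate=7 bound=2 product=2
t=6: arr=0 -> substrate=7 bound=2 product=2
t=7: arr=0 -> substrate=7 bound=2 product=2
t=8: arr=1 -> substrate=8 bound=2 product=2
t=9: arr=1 -> substrate=7 bound=2 product=4
t=10: arr=3 -> substrate=10 bound=2 product=4
t=11: arr=3 -> substrate=13 bound=2 product=4
t=12: arr=0 -> substrate=13 bound=2 product=4
t=13: arr=2 -> substrate=13 bound=2 product=6

Answer: 0 2 2 2 2 2 2 2 2 2 2 2 2 2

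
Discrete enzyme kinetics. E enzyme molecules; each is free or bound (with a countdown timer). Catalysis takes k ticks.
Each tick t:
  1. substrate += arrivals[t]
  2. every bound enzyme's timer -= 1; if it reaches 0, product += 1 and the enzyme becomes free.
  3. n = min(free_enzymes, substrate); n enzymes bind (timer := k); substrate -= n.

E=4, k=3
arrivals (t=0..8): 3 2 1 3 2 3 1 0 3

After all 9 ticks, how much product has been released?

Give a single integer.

Answer: 8

Derivation:
t=0: arr=3 -> substrate=0 bound=3 product=0
t=1: arr=2 -> substrate=1 bound=4 product=0
t=2: arr=1 -> substrate=2 bound=4 product=0
t=3: arr=3 -> substrate=2 bound=4 product=3
t=4: arr=2 -> substrate=3 bound=4 product=4
t=5: arr=3 -> substrate=6 bound=4 product=4
t=6: arr=1 -> substrate=4 bound=4 product=7
t=7: arr=0 -> substrate=3 bound=4 product=8
t=8: arr=3 -> substrate=6 bound=4 product=8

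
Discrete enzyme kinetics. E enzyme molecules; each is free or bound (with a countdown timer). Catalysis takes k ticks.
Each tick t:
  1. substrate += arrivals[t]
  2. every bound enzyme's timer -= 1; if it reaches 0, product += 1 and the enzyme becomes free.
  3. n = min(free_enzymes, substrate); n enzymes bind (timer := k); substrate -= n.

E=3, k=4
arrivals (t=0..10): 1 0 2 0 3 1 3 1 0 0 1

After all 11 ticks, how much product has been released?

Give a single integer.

t=0: arr=1 -> substrate=0 bound=1 product=0
t=1: arr=0 -> substrate=0 bound=1 product=0
t=2: arr=2 -> substrate=0 bound=3 product=0
t=3: arr=0 -> substrate=0 bound=3 product=0
t=4: arr=3 -> substrate=2 bound=3 product=1
t=5: arr=1 -> substrate=3 bound=3 product=1
t=6: arr=3 -> substrate=4 bound=3 product=3
t=7: arr=1 -> substrate=5 bound=3 product=3
t=8: arr=0 -> substrate=4 bound=3 product=4
t=9: arr=0 -> substrate=4 bound=3 product=4
t=10: arr=1 -> substrate=3 bound=3 product=6

Answer: 6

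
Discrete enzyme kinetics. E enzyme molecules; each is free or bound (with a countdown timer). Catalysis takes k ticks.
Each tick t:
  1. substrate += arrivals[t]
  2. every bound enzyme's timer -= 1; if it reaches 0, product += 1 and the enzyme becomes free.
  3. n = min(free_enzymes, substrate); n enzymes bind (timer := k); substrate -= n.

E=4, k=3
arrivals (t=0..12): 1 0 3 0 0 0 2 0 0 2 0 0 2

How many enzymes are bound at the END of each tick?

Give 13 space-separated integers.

t=0: arr=1 -> substrate=0 bound=1 product=0
t=1: arr=0 -> substrate=0 bound=1 product=0
t=2: arr=3 -> substrate=0 bound=4 product=0
t=3: arr=0 -> substrate=0 bound=3 product=1
t=4: arr=0 -> substrate=0 bound=3 product=1
t=5: arr=0 -> substrate=0 bound=0 product=4
t=6: arr=2 -> substrate=0 bound=2 product=4
t=7: arr=0 -> substrate=0 bound=2 product=4
t=8: arr=0 -> substrate=0 bound=2 product=4
t=9: arr=2 -> substrate=0 bound=2 product=6
t=10: arr=0 -> substrate=0 bound=2 product=6
t=11: arr=0 -> substrate=0 bound=2 product=6
t=12: arr=2 -> substrate=0 bound=2 product=8

Answer: 1 1 4 3 3 0 2 2 2 2 2 2 2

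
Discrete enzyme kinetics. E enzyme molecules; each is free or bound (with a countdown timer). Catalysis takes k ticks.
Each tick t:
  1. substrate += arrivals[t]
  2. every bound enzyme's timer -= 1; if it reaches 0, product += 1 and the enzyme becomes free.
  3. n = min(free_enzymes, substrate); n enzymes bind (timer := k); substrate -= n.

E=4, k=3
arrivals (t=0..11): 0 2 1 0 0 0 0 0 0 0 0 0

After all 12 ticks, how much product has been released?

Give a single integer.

Answer: 3

Derivation:
t=0: arr=0 -> substrate=0 bound=0 product=0
t=1: arr=2 -> substrate=0 bound=2 product=0
t=2: arr=1 -> substrate=0 bound=3 product=0
t=3: arr=0 -> substrate=0 bound=3 product=0
t=4: arr=0 -> substrate=0 bound=1 product=2
t=5: arr=0 -> substrate=0 bound=0 product=3
t=6: arr=0 -> substrate=0 bound=0 product=3
t=7: arr=0 -> substrate=0 bound=0 product=3
t=8: arr=0 -> substrate=0 bound=0 product=3
t=9: arr=0 -> substrate=0 bound=0 product=3
t=10: arr=0 -> substrate=0 bound=0 product=3
t=11: arr=0 -> substrate=0 bound=0 product=3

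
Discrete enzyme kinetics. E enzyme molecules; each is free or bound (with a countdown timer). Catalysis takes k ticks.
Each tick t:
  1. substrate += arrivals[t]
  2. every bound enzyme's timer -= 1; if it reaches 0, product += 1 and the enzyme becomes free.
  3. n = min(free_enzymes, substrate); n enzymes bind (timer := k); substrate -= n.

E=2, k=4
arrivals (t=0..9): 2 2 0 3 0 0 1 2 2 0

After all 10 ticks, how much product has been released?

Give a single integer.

Answer: 4

Derivation:
t=0: arr=2 -> substrate=0 bound=2 product=0
t=1: arr=2 -> substrate=2 bound=2 product=0
t=2: arr=0 -> substrate=2 bound=2 product=0
t=3: arr=3 -> substrate=5 bound=2 product=0
t=4: arr=0 -> substrate=3 bound=2 product=2
t=5: arr=0 -> substrate=3 bound=2 product=2
t=6: arr=1 -> substrate=4 bound=2 product=2
t=7: arr=2 -> substrate=6 bound=2 product=2
t=8: arr=2 -> substrate=6 bound=2 product=4
t=9: arr=0 -> substrate=6 bound=2 product=4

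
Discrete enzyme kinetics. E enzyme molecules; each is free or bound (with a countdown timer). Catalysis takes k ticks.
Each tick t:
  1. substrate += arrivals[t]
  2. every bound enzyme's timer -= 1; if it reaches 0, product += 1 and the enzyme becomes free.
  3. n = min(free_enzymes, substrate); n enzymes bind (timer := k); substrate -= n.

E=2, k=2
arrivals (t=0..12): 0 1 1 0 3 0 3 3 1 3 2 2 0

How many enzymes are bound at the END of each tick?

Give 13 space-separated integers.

t=0: arr=0 -> substrate=0 bound=0 product=0
t=1: arr=1 -> substrate=0 bound=1 product=0
t=2: arr=1 -> substrate=0 bound=2 product=0
t=3: arr=0 -> substrate=0 bound=1 product=1
t=4: arr=3 -> substrate=1 bound=2 product=2
t=5: arr=0 -> substrate=1 bound=2 product=2
t=6: arr=3 -> substrate=2 bound=2 product=4
t=7: arr=3 -> substrate=5 bound=2 product=4
t=8: arr=1 -> substrate=4 bound=2 product=6
t=9: arr=3 -> substrate=7 bound=2 product=6
t=10: arr=2 -> substrate=7 bound=2 product=8
t=11: arr=2 -> substrate=9 bound=2 product=8
t=12: arr=0 -> substrate=7 bound=2 product=10

Answer: 0 1 2 1 2 2 2 2 2 2 2 2 2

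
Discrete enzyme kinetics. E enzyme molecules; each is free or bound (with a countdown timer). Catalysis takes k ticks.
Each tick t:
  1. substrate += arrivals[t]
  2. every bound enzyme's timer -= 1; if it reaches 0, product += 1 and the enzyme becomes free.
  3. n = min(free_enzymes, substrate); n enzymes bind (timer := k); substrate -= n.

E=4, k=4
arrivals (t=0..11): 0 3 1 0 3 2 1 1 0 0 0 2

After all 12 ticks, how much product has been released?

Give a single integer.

Answer: 8

Derivation:
t=0: arr=0 -> substrate=0 bound=0 product=0
t=1: arr=3 -> substrate=0 bound=3 product=0
t=2: arr=1 -> substrate=0 bound=4 product=0
t=3: arr=0 -> substrate=0 bound=4 product=0
t=4: arr=3 -> substrate=3 bound=4 product=0
t=5: arr=2 -> substrate=2 bound=4 product=3
t=6: arr=1 -> substrate=2 bound=4 product=4
t=7: arr=1 -> substrate=3 bound=4 product=4
t=8: arr=0 -> substrate=3 bound=4 product=4
t=9: arr=0 -> substrate=0 bound=4 product=7
t=10: arr=0 -> substrate=0 bound=3 product=8
t=11: arr=2 -> substrate=1 bound=4 product=8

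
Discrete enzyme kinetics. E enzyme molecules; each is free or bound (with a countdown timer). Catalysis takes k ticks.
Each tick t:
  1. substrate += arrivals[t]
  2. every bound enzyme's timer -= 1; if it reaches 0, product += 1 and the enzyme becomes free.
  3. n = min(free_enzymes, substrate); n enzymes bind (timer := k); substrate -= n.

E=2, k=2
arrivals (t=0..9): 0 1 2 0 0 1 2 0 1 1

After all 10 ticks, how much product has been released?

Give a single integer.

t=0: arr=0 -> substrate=0 bound=0 product=0
t=1: arr=1 -> substrate=0 bound=1 product=0
t=2: arr=2 -> substrate=1 bound=2 product=0
t=3: arr=0 -> substrate=0 bound=2 product=1
t=4: arr=0 -> substrate=0 bound=1 product=2
t=5: arr=1 -> substrate=0 bound=1 product=3
t=6: arr=2 -> substrate=1 bound=2 product=3
t=7: arr=0 -> substrate=0 bound=2 product=4
t=8: arr=1 -> substrate=0 bound=2 product=5
t=9: arr=1 -> substrate=0 bound=2 product=6

Answer: 6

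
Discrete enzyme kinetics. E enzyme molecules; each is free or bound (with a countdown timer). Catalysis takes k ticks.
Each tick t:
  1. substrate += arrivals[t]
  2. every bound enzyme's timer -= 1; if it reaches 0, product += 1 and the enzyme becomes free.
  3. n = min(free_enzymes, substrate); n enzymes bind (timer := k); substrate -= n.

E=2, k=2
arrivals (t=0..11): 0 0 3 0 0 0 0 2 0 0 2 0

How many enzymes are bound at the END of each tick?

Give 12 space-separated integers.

Answer: 0 0 2 2 1 1 0 2 2 0 2 2

Derivation:
t=0: arr=0 -> substrate=0 bound=0 product=0
t=1: arr=0 -> substrate=0 bound=0 product=0
t=2: arr=3 -> substrate=1 bound=2 product=0
t=3: arr=0 -> substrate=1 bound=2 product=0
t=4: arr=0 -> substrate=0 bound=1 product=2
t=5: arr=0 -> substrate=0 bound=1 product=2
t=6: arr=0 -> substrate=0 bound=0 product=3
t=7: arr=2 -> substrate=0 bound=2 product=3
t=8: arr=0 -> substrate=0 bound=2 product=3
t=9: arr=0 -> substrate=0 bound=0 product=5
t=10: arr=2 -> substrate=0 bound=2 product=5
t=11: arr=0 -> substrate=0 bound=2 product=5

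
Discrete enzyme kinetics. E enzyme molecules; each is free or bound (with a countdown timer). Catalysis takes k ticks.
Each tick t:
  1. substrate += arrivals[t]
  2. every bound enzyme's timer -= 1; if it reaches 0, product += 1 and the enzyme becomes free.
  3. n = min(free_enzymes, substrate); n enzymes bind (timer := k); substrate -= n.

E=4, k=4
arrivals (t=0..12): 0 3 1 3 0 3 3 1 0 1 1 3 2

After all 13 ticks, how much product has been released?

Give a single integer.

Answer: 8

Derivation:
t=0: arr=0 -> substrate=0 bound=0 product=0
t=1: arr=3 -> substrate=0 bound=3 product=0
t=2: arr=1 -> substrate=0 bound=4 product=0
t=3: arr=3 -> substrate=3 bound=4 product=0
t=4: arr=0 -> substrate=3 bound=4 product=0
t=5: arr=3 -> substrate=3 bound=4 product=3
t=6: arr=3 -> substrate=5 bound=4 product=4
t=7: arr=1 -> substrate=6 bound=4 product=4
t=8: arr=0 -> substrate=6 bound=4 product=4
t=9: arr=1 -> substrate=4 bound=4 product=7
t=10: arr=1 -> substrate=4 bound=4 product=8
t=11: arr=3 -> substrate=7 bound=4 product=8
t=12: arr=2 -> substrate=9 bound=4 product=8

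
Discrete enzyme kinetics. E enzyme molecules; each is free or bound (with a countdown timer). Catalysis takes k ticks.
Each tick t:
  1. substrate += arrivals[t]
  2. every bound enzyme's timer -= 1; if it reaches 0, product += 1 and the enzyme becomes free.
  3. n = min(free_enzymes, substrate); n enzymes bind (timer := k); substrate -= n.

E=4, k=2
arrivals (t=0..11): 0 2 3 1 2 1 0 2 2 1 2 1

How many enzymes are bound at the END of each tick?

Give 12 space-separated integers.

Answer: 0 2 4 4 4 3 1 2 4 3 3 3

Derivation:
t=0: arr=0 -> substrate=0 bound=0 product=0
t=1: arr=2 -> substrate=0 bound=2 product=0
t=2: arr=3 -> substrate=1 bound=4 product=0
t=3: arr=1 -> substrate=0 bound=4 product=2
t=4: arr=2 -> substrate=0 bound=4 product=4
t=5: arr=1 -> substrate=0 bound=3 product=6
t=6: arr=0 -> substrate=0 bound=1 product=8
t=7: arr=2 -> substrate=0 bound=2 product=9
t=8: arr=2 -> substrate=0 bound=4 product=9
t=9: arr=1 -> substrate=0 bound=3 product=11
t=10: arr=2 -> substrate=0 bound=3 product=13
t=11: arr=1 -> substrate=0 bound=3 product=14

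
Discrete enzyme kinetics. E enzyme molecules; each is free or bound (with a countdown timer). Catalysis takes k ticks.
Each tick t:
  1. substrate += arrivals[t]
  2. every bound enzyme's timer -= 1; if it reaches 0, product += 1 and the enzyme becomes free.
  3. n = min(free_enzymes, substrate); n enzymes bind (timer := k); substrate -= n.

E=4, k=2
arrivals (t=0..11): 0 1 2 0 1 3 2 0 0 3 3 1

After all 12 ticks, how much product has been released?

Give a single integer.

t=0: arr=0 -> substrate=0 bound=0 product=0
t=1: arr=1 -> substrate=0 bound=1 product=0
t=2: arr=2 -> substrate=0 bound=3 product=0
t=3: arr=0 -> substrate=0 bound=2 product=1
t=4: arr=1 -> substrate=0 bound=1 product=3
t=5: arr=3 -> substrate=0 bound=4 product=3
t=6: arr=2 -> substrate=1 bound=4 product=4
t=7: arr=0 -> substrate=0 bound=2 product=7
t=8: arr=0 -> substrate=0 bound=1 product=8
t=9: arr=3 -> substrate=0 bound=3 product=9
t=10: arr=3 -> substrate=2 bound=4 product=9
t=11: arr=1 -> substrate=0 bound=4 product=12

Answer: 12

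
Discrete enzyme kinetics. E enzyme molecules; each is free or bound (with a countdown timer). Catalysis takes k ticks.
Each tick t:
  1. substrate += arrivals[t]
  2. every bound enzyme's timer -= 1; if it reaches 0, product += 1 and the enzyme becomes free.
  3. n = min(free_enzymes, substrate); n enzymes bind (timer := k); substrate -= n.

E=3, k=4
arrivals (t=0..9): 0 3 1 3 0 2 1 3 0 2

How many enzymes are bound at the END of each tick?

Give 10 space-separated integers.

Answer: 0 3 3 3 3 3 3 3 3 3

Derivation:
t=0: arr=0 -> substrate=0 bound=0 product=0
t=1: arr=3 -> substrate=0 bound=3 product=0
t=2: arr=1 -> substrate=1 bound=3 product=0
t=3: arr=3 -> substrate=4 bound=3 product=0
t=4: arr=0 -> substrate=4 bound=3 product=0
t=5: arr=2 -> substrate=3 bound=3 product=3
t=6: arr=1 -> substrate=4 bound=3 product=3
t=7: arr=3 -> substrate=7 bound=3 product=3
t=8: arr=0 -> substrate=7 bound=3 product=3
t=9: arr=2 -> substrate=6 bound=3 product=6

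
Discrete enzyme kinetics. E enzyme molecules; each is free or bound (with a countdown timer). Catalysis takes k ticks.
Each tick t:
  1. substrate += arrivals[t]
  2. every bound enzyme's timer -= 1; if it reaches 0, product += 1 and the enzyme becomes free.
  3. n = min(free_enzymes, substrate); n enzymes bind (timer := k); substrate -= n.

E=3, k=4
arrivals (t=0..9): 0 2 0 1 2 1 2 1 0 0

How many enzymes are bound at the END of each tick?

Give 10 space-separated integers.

t=0: arr=0 -> substrate=0 bound=0 product=0
t=1: arr=2 -> substrate=0 bound=2 product=0
t=2: arr=0 -> substrate=0 bound=2 product=0
t=3: arr=1 -> substrate=0 bound=3 product=0
t=4: arr=2 -> substrate=2 bound=3 product=0
t=5: arr=1 -> substrate=1 bound=3 product=2
t=6: arr=2 -> substrate=3 bound=3 product=2
t=7: arr=1 -> substrate=3 bound=3 product=3
t=8: arr=0 -> substrate=3 bound=3 product=3
t=9: arr=0 -> substrate=1 bound=3 product=5

Answer: 0 2 2 3 3 3 3 3 3 3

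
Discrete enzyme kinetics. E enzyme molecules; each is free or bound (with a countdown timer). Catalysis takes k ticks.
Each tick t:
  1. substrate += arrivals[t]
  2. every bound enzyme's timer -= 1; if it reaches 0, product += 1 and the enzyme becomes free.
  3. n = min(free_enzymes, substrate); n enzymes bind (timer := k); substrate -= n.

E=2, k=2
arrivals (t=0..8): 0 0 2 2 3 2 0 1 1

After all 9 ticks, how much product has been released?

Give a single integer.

Answer: 6

Derivation:
t=0: arr=0 -> substrate=0 bound=0 product=0
t=1: arr=0 -> substrate=0 bound=0 product=0
t=2: arr=2 -> substrate=0 bound=2 product=0
t=3: arr=2 -> substrate=2 bound=2 product=0
t=4: arr=3 -> substrate=3 bound=2 product=2
t=5: arr=2 -> substrate=5 bound=2 product=2
t=6: arr=0 -> substrate=3 bound=2 product=4
t=7: arr=1 -> substrate=4 bound=2 product=4
t=8: arr=1 -> substrate=3 bound=2 product=6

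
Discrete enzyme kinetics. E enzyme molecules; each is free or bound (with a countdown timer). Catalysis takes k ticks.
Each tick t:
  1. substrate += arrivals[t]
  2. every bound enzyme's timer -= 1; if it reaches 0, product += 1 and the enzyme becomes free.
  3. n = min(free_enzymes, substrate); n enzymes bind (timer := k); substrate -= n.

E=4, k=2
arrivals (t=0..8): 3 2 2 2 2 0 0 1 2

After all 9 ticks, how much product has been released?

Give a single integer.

Answer: 11

Derivation:
t=0: arr=3 -> substrate=0 bound=3 product=0
t=1: arr=2 -> substrate=1 bound=4 product=0
t=2: arr=2 -> substrate=0 bound=4 product=3
t=3: arr=2 -> substrate=1 bound=4 product=4
t=4: arr=2 -> substrate=0 bound=4 product=7
t=5: arr=0 -> substrate=0 bound=3 product=8
t=6: arr=0 -> substrate=0 bound=0 product=11
t=7: arr=1 -> substrate=0 bound=1 product=11
t=8: arr=2 -> substrate=0 bound=3 product=11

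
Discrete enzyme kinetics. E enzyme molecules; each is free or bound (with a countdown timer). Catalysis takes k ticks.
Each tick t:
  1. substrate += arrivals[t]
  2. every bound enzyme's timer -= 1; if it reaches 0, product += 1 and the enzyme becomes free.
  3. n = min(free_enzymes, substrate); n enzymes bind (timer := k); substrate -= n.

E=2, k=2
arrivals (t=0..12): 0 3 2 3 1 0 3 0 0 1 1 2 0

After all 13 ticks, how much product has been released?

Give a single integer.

Answer: 10

Derivation:
t=0: arr=0 -> substrate=0 bound=0 product=0
t=1: arr=3 -> substrate=1 bound=2 product=0
t=2: arr=2 -> substrate=3 bound=2 product=0
t=3: arr=3 -> substrate=4 bound=2 product=2
t=4: arr=1 -> substrate=5 bound=2 product=2
t=5: arr=0 -> substrate=3 bound=2 product=4
t=6: arr=3 -> substrate=6 bound=2 product=4
t=7: arr=0 -> substrate=4 bound=2 product=6
t=8: arr=0 -> substrate=4 bound=2 product=6
t=9: arr=1 -> substrate=3 bound=2 product=8
t=10: arr=1 -> substrate=4 bound=2 product=8
t=11: arr=2 -> substrate=4 bound=2 product=10
t=12: arr=0 -> substrate=4 bound=2 product=10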